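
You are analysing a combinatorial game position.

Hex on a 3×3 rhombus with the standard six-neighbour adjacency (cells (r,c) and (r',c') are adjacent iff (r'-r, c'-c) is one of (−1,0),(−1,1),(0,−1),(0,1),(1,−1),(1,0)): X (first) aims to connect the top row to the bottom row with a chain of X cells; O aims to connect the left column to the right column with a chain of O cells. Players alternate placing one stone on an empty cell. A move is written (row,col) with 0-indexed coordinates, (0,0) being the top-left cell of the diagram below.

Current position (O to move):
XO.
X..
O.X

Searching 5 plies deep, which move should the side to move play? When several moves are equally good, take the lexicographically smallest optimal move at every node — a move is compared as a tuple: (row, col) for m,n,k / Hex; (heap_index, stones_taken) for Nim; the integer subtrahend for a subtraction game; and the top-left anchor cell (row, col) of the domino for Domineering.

O's best at [XO./X../O.X]: (1,1)

p1 O@[XO./X../O.X]: (0,2)[XOO/X../O.X]-1 (1,1)[XO./XO./O.X]+1* (1,2)[XO./X.O/O.X]+1 (2,1)[XO./X../OOX]-1
p2 X@[XO./XO./O.X]: (0,2)[XOX/XO./O.X]-1* (1,2)[XO./XOX/O.X]-1 (2,1)[XO./XO./OXX]-1
p3 O@[XOX/XO./O.X]: (1,2)[XOX/XOO/O.X]+1* (2,1)[XOX/XO./OOX]-1
p4 X@[XOX/XOO/O.X] terminal -1; root [XO./X../O.X] d5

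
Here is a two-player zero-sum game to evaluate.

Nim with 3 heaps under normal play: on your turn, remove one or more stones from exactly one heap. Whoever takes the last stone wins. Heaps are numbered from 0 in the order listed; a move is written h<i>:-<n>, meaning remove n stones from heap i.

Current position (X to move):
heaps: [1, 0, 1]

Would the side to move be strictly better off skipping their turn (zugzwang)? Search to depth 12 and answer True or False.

ply 1, X at (1,0,1) | h0:-1=-1→(0,0,1)*; h2:-1=-1→(1,0,0)
ply 2, O at (0,0,1) | h2:-1=+1→(0,0,0)*
ply 3: (0,0,0) is terminal -1 (X); from (1,0,1) depth 12
pass branch (O moves first from the same position):
  | ply 1, O at (1,0,1) | h0:-1=-1→(0,0,1)*; h2:-1=-1→(1,0,0)
  | ply 2, X at (0,0,1) | h2:-1=+1→(0,0,0)*
  | ply 3: (0,0,0) is terminal -1 (O); from (1,0,1) depth 12
X moving scores -1; X passing scores +1

zugzwang((1,0,1), X) = True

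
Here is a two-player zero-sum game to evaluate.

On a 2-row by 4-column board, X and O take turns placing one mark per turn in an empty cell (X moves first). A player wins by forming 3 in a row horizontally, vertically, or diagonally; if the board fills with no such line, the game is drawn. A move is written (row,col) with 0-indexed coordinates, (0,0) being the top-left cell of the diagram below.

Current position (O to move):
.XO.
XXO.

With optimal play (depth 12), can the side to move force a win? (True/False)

ply 1, O at .XO./XXO. | (0,0)=+0→OXO./XXO.*; (0,3)=+0→.XOO/XXO.; (1,3)=+0→.XO./XXOO
ply 2, X at OXO./XXO. | (0,3)=+0→OXOX/XXO.*; (1,3)=+0→OXO./XXOX
ply 3, O at OXOX/XXO. | (1,3)=+0→OXOX/XXOO*
ply 4: OXOX/XXOO is terminal +0 (X); from .XO./XXO. depth 12

O winning at [.XO./XXO.]: False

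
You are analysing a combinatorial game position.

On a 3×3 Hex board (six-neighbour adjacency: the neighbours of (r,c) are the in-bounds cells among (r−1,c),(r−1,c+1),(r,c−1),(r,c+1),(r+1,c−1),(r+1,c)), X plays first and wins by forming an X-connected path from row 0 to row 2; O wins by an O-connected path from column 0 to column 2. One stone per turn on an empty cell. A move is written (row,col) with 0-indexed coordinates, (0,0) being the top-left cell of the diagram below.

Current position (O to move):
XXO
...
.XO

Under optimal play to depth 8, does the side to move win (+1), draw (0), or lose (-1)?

ply 1, O at XXO/.../.XO | (1,0)=-1→XXO/O../.XO; (1,1)=+1→XXO/.O./.XO*; (1,2)=-1→XXO/..O/.XO; (2,0)=-1→XXO/.../OXO
ply 2, X at XXO/.O./.XO | (1,0)=-1→XXO/XO./.XO*; (1,2)=-1→XXO/.OX/.XO; (2,0)=-1→XXO/.O./XXO
ply 3, O at XXO/XO./.XO | (1,2)=-1→XXO/XOO/.XO; (2,0)=+1→XXO/XO./OXO*
ply 4: XXO/XO./OXO is terminal -1 (X); from XXO/.../.XO depth 8

value(XXO/.../.XO, O) = +1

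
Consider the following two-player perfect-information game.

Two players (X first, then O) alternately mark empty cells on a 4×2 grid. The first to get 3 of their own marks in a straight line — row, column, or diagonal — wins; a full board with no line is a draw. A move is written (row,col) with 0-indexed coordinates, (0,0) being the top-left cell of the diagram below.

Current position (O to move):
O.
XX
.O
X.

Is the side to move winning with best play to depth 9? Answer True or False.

O winning at [O./XX/.O/X.]: False

ply 1, O at O./XX/.O/X. | (0,1)=-1→OO/XX/.O/X.; (2,0)=+0→O./XX/OO/X.*; (3,1)=-1→O./XX/.O/XO
ply 2, X at O./XX/OO/X. | (0,1)=+0→OX/XX/OO/X.*; (3,1)=+0→O./XX/OO/XX
ply 3, O at OX/XX/OO/X. | (3,1)=+0→OX/XX/OO/XO*
ply 4: OX/XX/OO/XO is terminal +0 (X); from O./XX/.O/X. depth 9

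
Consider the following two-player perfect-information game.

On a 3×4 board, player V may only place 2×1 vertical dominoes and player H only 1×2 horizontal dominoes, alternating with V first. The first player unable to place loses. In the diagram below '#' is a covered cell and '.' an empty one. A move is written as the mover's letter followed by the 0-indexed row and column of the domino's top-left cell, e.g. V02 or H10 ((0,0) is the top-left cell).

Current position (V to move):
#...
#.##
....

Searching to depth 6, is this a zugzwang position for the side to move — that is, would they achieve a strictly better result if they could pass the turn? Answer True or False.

p1 V@[#.../#.##/....]: V01[##../####/....]-1* V11[#.../####/.#..]-1
p2 H@[##../####/....]: H02[####/####/....]+1* H20[##../####/##..]+1 H21[##../####/.##.]+1 H22[##../####/..##]+1
p3 V@[####/####/....] terminal -1; root [#.../#.##/....] d6
if V skipped the turn, H would face:
~ p1 H@[#.../#.##/....]: H01[###./#.##/....]+1* H02[#.##/#.##/....]+1 H20[#.../#.##/##..]+1 H21[#.../#.##/.##.]+1 H22[#.../#.##/..##]+1
~ p2 V@[###./#.##/....]: V11[###./####/.#..]-1*
~ p3 H@[###./####/.#..]: H22[###./####/.###]+1*
~ p4 V@[###./####/.###] terminal -1; root [#.../#.##/....] d6
compare (V): move=-1 vs pass=-1

zugzwang(#.../#.##/...., V) = False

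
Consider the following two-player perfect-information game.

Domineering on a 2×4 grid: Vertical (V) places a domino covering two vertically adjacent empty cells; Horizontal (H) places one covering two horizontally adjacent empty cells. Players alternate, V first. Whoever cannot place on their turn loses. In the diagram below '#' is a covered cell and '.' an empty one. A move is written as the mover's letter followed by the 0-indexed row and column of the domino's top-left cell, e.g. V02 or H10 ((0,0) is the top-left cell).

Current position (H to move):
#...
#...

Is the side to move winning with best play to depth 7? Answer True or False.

ply 1, H at #.../#... | H01=+1→###./#...*; H02=+1→#.##/#...; H11=+1→#.../###.; H12=+1→#.../#.##
ply 2, V at ###./#... | V03=-1→####/#..#*
ply 3, H at ####/#..# | H11=+1→####/####*
ply 4: ####/#### is terminal -1 (V); from #.../#... depth 7

H winning at [#.../#...]: True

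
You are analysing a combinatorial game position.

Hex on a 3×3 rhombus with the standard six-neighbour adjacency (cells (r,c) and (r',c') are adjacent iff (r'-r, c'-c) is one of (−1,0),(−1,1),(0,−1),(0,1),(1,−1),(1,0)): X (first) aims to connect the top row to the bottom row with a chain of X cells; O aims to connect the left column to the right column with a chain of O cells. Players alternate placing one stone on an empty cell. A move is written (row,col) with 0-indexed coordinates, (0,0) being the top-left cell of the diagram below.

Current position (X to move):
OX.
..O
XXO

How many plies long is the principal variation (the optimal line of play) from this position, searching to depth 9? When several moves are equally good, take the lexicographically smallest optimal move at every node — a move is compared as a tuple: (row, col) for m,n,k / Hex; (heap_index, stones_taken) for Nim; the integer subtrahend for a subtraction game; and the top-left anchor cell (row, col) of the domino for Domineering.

PV length from [OX./..O/XXO]: 3 plies

ply 1, X at OX./..O/XXO | (0,2)=+1→OXX/..O/XXO*; (1,0)=+1→OX./X.O/XXO; (1,1)=+1→OX./.XO/XXO
ply 2, O at OXX/..O/XXO | (1,0)=-1→OXX/O.O/XXO*; (1,1)=-1→OXX/.OO/XXO
ply 3, X at OXX/O.O/XXO | (1,1)=+1→OXX/OXO/XXO*
ply 4: OXX/OXO/XXO is terminal -1 (O); from OX./..O/XXO depth 9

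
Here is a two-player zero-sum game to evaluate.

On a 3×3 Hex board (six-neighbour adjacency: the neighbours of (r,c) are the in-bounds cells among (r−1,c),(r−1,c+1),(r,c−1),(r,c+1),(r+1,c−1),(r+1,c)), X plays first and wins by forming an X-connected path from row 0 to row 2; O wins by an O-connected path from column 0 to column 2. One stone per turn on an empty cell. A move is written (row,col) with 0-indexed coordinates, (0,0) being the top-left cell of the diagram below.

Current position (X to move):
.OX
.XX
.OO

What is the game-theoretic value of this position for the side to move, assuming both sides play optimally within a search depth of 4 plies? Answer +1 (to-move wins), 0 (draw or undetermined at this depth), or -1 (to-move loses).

ply 1, X at .OX/.XX/.OO | (0,0)=-1→XOX/.XX/.OO; (1,0)=-1→.OX/XXX/.OO; (2,0)=+1→.OX/.XX/XOO*
ply 2: .OX/.XX/XOO is terminal -1 (O); from .OX/.XX/.OO depth 4

value(.OX/.XX/.OO, X) = +1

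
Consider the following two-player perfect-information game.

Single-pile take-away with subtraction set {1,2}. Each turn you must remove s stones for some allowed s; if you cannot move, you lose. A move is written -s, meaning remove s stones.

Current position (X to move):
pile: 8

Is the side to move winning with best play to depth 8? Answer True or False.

ply 1, X at 8 | -1=-1→7; -2=+1→6*
ply 2, O at 6 | -1=-1→5*; -2=-1→4
ply 3, X at 5 | -1=-1→4; -2=+1→3*
ply 4, O at 3 | -1=-1→2*; -2=-1→1
ply 5, X at 2 | -1=-1→1; -2=+1→0*
ply 6: 0 is terminal -1 (O); from 8 depth 8

X winning at [8]: True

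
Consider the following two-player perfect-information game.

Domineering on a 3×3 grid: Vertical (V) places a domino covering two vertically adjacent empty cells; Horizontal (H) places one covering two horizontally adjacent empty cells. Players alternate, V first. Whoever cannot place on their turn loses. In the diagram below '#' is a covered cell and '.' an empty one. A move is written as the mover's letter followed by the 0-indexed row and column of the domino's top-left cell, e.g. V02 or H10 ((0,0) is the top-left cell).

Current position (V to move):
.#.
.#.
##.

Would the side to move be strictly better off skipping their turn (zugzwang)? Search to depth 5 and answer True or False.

p1 V@[.#./.#./##.]: V00[##./##./##.]+1* V02[.##/.##/##.]+1 V12[.#./.##/###]+1
p2 H@[##./##./##.] terminal -1; root [.#./.#./##.] d5
pass branch (H moves first from the same position):
  | p1 H@[.#./.#./##.] terminal -1; root [.#./.#./##.] d5
V moving scores +1; V passing scores +1

zugzwang(.#./.#./##., V) = False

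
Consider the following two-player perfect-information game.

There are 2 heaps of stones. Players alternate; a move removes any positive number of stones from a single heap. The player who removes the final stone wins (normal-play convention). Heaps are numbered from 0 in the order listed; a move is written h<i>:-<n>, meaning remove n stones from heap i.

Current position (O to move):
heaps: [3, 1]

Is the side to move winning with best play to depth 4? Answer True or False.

O winning at [(3,1)]: True

ply 1, O at (3,1) | h0:-1=-1→(2,1); h0:-2=+1→(1,1)*; h0:-3=-1→(0,1); h1:-1=-1→(3,0)
ply 2, X at (1,1) | h0:-1=-1→(0,1)*; h1:-1=-1→(1,0)
ply 3, O at (0,1) | h1:-1=+1→(0,0)*
ply 4: (0,0) is terminal -1 (X); from (3,1) depth 4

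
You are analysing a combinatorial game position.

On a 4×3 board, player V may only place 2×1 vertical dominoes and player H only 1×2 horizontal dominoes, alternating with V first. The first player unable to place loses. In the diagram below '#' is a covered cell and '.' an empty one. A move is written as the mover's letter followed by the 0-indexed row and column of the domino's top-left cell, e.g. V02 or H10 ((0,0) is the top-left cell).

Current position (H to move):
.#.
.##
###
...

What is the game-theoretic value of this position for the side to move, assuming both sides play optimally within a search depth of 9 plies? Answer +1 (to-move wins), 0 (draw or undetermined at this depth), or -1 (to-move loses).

[.#./.##/###/...] H move#1: H30:-1/.#./.##/###/##.*, H31:-1/.#./.##/###/.##
[.#./.##/###/##.] V move#2: V00:+1/##./###/###/##.*
[##./###/###/##.] end (terminal -1, H#3); searched .#./.##/###/... to 9

value(.#./.##/###/..., H) = -1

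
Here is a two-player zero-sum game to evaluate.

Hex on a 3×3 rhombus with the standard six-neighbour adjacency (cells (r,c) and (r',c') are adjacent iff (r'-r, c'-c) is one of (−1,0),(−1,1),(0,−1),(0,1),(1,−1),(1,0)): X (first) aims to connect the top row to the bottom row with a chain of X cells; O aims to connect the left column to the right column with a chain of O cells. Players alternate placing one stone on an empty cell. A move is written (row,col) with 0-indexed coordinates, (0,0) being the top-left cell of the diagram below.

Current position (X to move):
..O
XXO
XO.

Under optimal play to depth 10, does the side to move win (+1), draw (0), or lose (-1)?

value(..O/XXO/XO., X) = +1

ply 1, X at ..O/XXO/XO. | (0,0)=+1→X.O/XXO/XO.*; (0,1)=+1→.XO/XXO/XO.; (2,2)=+1→..O/XXO/XOX
ply 2: X.O/XXO/XO. is terminal -1 (O); from ..O/XXO/XO. depth 10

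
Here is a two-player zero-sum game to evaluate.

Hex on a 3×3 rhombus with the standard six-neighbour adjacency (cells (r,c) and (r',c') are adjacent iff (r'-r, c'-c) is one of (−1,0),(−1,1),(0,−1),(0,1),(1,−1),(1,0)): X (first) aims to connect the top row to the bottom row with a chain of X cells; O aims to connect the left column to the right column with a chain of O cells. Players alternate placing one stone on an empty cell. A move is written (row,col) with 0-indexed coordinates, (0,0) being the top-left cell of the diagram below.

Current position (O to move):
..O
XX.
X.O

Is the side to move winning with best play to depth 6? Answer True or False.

[..O/XX./X.O] O move#1: (0,0):-1/O.O/XX./X.O*, (0,1):-1/.OO/XX./X.O, (1,2):-1/..O/XXO/X.O, (2,1):-1/..O/XX./XOO
[O.O/XX./X.O] X move#2: (0,1):+1/OXO/XX./X.O*, (1,2):-1/O.O/XXX/X.O, (2,1):-1/O.O/XX./XXO
[OXO/XX./X.O] end (terminal -1, O#3); searched ..O/XX./X.O to 6

O winning at [..O/XX./X.O]: False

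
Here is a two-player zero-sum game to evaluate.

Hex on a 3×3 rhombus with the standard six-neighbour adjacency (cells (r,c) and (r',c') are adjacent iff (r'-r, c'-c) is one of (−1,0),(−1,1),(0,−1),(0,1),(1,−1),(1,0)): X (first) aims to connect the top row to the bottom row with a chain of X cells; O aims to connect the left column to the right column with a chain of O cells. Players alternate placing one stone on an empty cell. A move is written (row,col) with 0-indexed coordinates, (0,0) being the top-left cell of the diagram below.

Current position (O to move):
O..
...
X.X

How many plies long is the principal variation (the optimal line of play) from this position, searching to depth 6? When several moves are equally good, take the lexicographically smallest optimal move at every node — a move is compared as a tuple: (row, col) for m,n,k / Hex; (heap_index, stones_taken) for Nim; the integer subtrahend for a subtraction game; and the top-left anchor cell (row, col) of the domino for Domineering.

p1 O@[O../.../X.X]: (0,1)[OO./.../X.X]-1 (0,2)[O.O/.../X.X]-1 (1,0)[O../O../X.X]-1 (1,1)[O../.O./X.X]+1* (1,2)[O../..O/X.X]-1 (2,1)[O../.../XOX]-1
p2 X@[O../.O./X.X]: (0,1)[OX./.O./X.X]-1* (0,2)[O.X/.O./X.X]-1 (1,0)[O../XO./X.X]-1 (1,2)[O../.OX/X.X]-1 (2,1)[O../.O./XXX]-1
p3 O@[OX./.O./X.X]: (0,2)[OXO/.O./X.X]-1 (1,0)[OX./OO./X.X]+1* (1,2)[OX./.OO/X.X]-1 (2,1)[OX./.O./XOX]-1
p4 X@[OX./OO./X.X]: (0,2)[OXX/OO./X.X]-1* (1,2)[OX./OOX/X.X]-1 (2,1)[OX./OO./XXX]-1
p5 O@[OXX/OO./X.X]: (1,2)[OXX/OOO/X.X]+1* (2,1)[OXX/OO./XOX]-1
p6 X@[OXX/OOO/X.X] terminal -1; root [O../.../X.X] d6

PV length from [O../.../X.X]: 5 plies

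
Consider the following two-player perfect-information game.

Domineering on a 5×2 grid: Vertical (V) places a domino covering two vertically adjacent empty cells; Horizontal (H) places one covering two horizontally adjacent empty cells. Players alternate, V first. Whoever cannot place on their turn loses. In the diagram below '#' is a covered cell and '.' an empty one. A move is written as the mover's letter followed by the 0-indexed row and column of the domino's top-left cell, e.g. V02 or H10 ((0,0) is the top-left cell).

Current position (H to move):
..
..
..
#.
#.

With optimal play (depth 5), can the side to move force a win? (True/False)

ply 1, H at ../../../#./#. | H00=-1→##/../../#./#.; H10=+1→../##/../#./#.*; H20=-1→../../##/#./#.
ply 2, V at ../##/../#./#. | V21=-1→../##/.#/##/#.*; V31=-1→../##/../##/##
ply 3, H at ../##/.#/##/#. | H00=+1→##/##/.#/##/#.*
ply 4: ##/##/.#/##/#. is terminal -1 (V); from ../../../#./#. depth 5

H winning at [../../../#./#.]: True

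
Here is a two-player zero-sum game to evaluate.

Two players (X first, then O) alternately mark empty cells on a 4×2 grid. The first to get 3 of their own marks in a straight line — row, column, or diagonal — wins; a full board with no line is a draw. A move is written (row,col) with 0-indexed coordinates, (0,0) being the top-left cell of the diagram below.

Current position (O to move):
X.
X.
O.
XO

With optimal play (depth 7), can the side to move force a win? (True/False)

ply 1, O at X./X./O./XO | (0,1)=+0→XO/X./O./XO*; (1,1)=+0→X./XO/O./XO; (2,1)=+0→X./X./OO/XO
ply 2, X at XO/X./O./XO | (1,1)=+0→XO/XX/O./XO*; (2,1)=+0→XO/X./OX/XO
ply 3, O at XO/XX/O./XO | (2,1)=+0→XO/XX/OO/XO*
ply 4: XO/XX/OO/XO is terminal +0 (X); from X./X./O./XO depth 7

O winning at [X./X./O./XO]: False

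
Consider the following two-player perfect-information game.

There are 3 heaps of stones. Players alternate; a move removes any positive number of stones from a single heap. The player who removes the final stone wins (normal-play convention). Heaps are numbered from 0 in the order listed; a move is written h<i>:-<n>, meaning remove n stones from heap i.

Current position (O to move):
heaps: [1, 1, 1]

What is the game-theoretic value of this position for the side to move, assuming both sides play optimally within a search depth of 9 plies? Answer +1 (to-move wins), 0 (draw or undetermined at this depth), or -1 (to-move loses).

value((1,1,1), O) = +1

ply 1, O at (1,1,1) | h0:-1=+1→(0,1,1)*; h1:-1=+1→(1,0,1); h2:-1=+1→(1,1,0)
ply 2, X at (0,1,1) | h1:-1=-1→(0,0,1)*; h2:-1=-1→(0,1,0)
ply 3, O at (0,0,1) | h2:-1=+1→(0,0,0)*
ply 4: (0,0,0) is terminal -1 (X); from (1,1,1) depth 9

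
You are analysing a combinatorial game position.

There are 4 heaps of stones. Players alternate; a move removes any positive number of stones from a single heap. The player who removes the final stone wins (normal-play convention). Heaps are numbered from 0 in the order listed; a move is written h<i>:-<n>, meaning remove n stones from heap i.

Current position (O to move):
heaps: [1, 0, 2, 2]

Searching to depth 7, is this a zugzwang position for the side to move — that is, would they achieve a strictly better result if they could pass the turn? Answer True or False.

zugzwang((1,0,2,2), O) = False

ply 1, O at (1,0,2,2) | h0:-1=+1→(0,0,2,2)*; h2:-1=-1→(1,0,1,2); h2:-2=-1→(1,0,0,2); h3:-1=-1→(1,0,2,1); h3:-2=-1→(1,0,2,0)
ply 2, X at (0,0,2,2) | h2:-1=-1→(0,0,1,2)*; h2:-2=-1→(0,0,0,2); h3:-1=-1→(0,0,2,1); h3:-2=-1→(0,0,2,0)
ply 3, O at (0,0,1,2) | h2:-1=-1→(0,0,0,2); h3:-1=+1→(0,0,1,1)*; h3:-2=-1→(0,0,1,0)
ply 4, X at (0,0,1,1) | h2:-1=-1→(0,0,0,1)*; h3:-1=-1→(0,0,1,0)
ply 5, O at (0,0,0,1) | h3:-1=+1→(0,0,0,0)*
ply 6: (0,0,0,0) is terminal -1 (X); from (1,0,2,2) depth 7
suppose O passes — search the same position with X to move:
pass> ply 1, X at (1,0,2,2) | h0:-1=+1→(0,0,2,2)*; h2:-1=-1→(1,0,1,2); h2:-2=-1→(1,0,0,2); h3:-1=-1→(1,0,2,1); h3:-2=-1→(1,0,2,0)
pass> ply 2, O at (0,0,2,2) | h2:-1=-1→(0,0,1,2)*; h2:-2=-1→(0,0,0,2); h3:-1=-1→(0,0,2,1); h3:-2=-1→(0,0,2,0)
pass> ply 3, X at (0,0,1,2) | h2:-1=-1→(0,0,0,2); h3:-1=+1→(0,0,1,1)*; h3:-2=-1→(0,0,1,0)
pass> ply 4, O at (0,0,1,1) | h2:-1=-1→(0,0,0,1)*; h3:-1=-1→(0,0,1,0)
pass> ply 5, X at (0,0,0,1) | h3:-1=+1→(0,0,0,0)*
pass> ply 6: (0,0,0,0) is terminal -1 (O); from (1,0,2,2) depth 7
for O: play +1, pass -1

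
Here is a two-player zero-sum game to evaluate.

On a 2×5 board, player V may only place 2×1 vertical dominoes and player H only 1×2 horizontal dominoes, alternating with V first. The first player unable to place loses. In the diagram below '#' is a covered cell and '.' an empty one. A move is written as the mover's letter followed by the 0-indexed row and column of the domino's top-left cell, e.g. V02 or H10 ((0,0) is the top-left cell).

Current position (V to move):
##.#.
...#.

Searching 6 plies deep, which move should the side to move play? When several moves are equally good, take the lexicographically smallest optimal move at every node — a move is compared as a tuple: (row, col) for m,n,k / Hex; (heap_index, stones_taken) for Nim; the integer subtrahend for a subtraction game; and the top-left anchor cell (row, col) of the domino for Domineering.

ply 1, V at ##.#./...#. | V02=+1→####./..##.*; V04=-1→##.##/...##
ply 2, H at ####./..##. | H10=-1→####./####.*
ply 3, V at ####./####. | V04=+1→#####/#####*
ply 4: #####/##### is terminal -1 (H); from ##.#./...#. depth 6

V's best at [##.#./...#.]: V02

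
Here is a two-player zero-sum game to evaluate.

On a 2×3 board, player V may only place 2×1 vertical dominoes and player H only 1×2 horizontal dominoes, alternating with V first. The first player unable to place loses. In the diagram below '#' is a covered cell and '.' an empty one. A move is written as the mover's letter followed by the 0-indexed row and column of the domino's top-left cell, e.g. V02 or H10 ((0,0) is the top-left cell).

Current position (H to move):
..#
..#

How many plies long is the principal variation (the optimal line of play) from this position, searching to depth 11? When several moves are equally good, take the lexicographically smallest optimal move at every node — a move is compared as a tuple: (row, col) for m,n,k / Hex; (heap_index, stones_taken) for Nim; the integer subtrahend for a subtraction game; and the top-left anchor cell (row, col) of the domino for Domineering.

ply 1, H at ..#/..# | H00=+1→###/..#*; H10=+1→..#/###
ply 2: ###/..# is terminal -1 (V); from ..#/..# depth 11

PV length from [..#/..#]: 1 ply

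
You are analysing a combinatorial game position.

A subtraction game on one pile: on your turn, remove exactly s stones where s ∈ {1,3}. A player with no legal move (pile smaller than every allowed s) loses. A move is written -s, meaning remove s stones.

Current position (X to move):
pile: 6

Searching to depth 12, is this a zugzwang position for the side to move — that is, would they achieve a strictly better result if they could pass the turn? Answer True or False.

ply 1, X at 6 | -1=-1→5*; -3=-1→3
ply 2, O at 5 | -1=+1→4*; -3=+1→2
ply 3, X at 4 | -1=-1→3*; -3=-1→1
ply 4, O at 3 | -1=+1→2*; -3=+1→0
ply 5, X at 2 | -1=-1→1*
ply 6, O at 1 | -1=+1→0*
ply 7: 0 is terminal -1 (X); from 6 depth 12
pass branch (O moves first from the same position):
  | ply 1, O at 6 | -1=-1→5*; -3=-1→3
  | ply 2, X at 5 | -1=+1→4*; -3=+1→2
  | ply 3, O at 4 | -1=-1→3*; -3=-1→1
  | ply 4, X at 3 | -1=+1→2*; -3=+1→0
  | ply 5, O at 2 | -1=-1→1*
  | ply 6, X at 1 | -1=+1→0*
  | ply 7: 0 is terminal -1 (O); from 6 depth 12
X moving scores -1; X passing scores +1

zugzwang(6, X) = True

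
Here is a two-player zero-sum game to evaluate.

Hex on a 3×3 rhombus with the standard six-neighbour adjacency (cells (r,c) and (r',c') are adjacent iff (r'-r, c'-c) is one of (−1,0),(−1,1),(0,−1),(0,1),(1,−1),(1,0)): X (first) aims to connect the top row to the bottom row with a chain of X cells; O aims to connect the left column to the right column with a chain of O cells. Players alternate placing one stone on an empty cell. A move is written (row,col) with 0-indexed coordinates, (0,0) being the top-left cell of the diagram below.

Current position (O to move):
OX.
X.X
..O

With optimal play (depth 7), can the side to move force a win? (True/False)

[OX./X.X/..O] O move#1: (0,2):-1/OXO/X.X/..O*, (1,1):-1/OX./XOX/..O, (2,0):-1/OX./X.X/O.O, (2,1):-1/OX./X.X/.OO
[OXO/X.X/..O] X move#2: (1,1):+1/OXO/XXX/..O*, (2,0):+1/OXO/X.X/X.O, (2,1):+1/OXO/X.X/.XO
[OXO/XXX/..O] O move#3: (2,0):-1/OXO/XXX/O.O*, (2,1):-1/OXO/XXX/.OO
[OXO/XXX/O.O] X move#4: (2,1):+1/OXO/XXX/OXO*
[OXO/XXX/OXO] end (terminal -1, O#5); searched OX./X.X/..O to 7

O winning at [OX./X.X/..O]: False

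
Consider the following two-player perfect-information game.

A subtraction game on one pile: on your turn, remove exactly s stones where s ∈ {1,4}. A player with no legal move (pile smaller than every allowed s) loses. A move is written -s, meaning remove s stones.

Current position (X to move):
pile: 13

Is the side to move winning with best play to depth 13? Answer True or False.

X winning at [13]: True

p1 X@[13]: -1[12]+1* -4[9]-1
p2 O@[12]: -1[11]-1* -4[8]-1
p3 X@[11]: -1[10]+1* -4[7]+1
p4 O@[10]: -1[9]-1* -4[6]-1
p5 X@[9]: -1[8]-1 -4[5]+1*
p6 O@[5]: -1[4]-1* -4[1]-1
p7 X@[4]: -1[3]-1 -4[0]+1*
p8 O@[0] terminal -1; root [13] d13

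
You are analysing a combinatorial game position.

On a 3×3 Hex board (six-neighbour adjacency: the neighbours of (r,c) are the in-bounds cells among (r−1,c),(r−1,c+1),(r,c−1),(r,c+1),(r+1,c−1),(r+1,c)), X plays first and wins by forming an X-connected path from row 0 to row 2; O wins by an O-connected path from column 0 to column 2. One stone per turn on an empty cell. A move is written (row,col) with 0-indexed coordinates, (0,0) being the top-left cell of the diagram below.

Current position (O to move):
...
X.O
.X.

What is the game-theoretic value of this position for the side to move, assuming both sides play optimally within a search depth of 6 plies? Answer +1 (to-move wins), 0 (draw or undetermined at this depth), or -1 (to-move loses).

p1 O@[.../X.O/.X.]: (0,0)[O../X.O/.X.]-1* (0,1)[.O./X.O/.X.]-1 (0,2)[..O/X.O/.X.]-1 (1,1)[.../XOO/.X.]-1 (2,0)[.../X.O/OX.]-1 (2,2)[.../X.O/.XO]-1
p2 X@[O../X.O/.X.]: (0,1)[OX./X.O/.X.]+1* (0,2)[O.X/X.O/.X.]-1 (1,1)[O../XXO/.X.]+1 (2,0)[O../X.O/XX.]-1 (2,2)[O../X.O/.XX]-1
p3 O@[OX./X.O/.X.]: (0,2)[OXO/X.O/.X.]-1* (1,1)[OX./XOO/.X.]-1 (2,0)[OX./X.O/OX.]-1 (2,2)[OX./X.O/.XO]-1
p4 X@[OXO/X.O/.X.]: (1,1)[OXO/XXO/.X.]+1* (2,0)[OXO/X.O/XX.]+1 (2,2)[OXO/X.O/.XX]+1
p5 O@[OXO/XXO/.X.] terminal -1; root [.../X.O/.X.] d6

value(.../X.O/.X., O) = -1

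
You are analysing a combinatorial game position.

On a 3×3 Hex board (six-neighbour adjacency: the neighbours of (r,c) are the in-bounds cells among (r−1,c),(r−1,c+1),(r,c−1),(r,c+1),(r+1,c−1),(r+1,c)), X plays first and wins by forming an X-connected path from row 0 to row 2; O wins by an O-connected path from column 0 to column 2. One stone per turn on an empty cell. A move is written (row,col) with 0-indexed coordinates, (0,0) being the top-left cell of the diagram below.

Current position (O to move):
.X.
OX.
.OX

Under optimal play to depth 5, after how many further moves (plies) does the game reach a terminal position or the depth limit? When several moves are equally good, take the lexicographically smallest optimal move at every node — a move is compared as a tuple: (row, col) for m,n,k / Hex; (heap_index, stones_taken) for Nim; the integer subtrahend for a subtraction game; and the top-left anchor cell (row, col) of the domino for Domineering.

[.X./OX./.OX] O move#1: (0,0):-1/OX./OX./.OX*, (0,2):-1/.XO/OX./.OX, (1,2):-1/.X./OXO/.OX, (2,0):-1/.X./OX./OOX
[OX./OX./.OX] X move#2: (0,2):+1/OXX/OX./.OX*, (1,2):+1/OX./OXX/.OX, (2,0):+1/OX./OX./XOX
[OXX/OX./.OX] O move#3: (1,2):-1/OXX/OXO/.OX*, (2,0):-1/OXX/OX./OOX
[OXX/OXO/.OX] X move#4: (2,0):+1/OXX/OXO/XOX*
[OXX/OXO/XOX] end (terminal -1, O#5); searched .X./OX./.OX to 5

PV length from [.X./OX./.OX]: 4 plies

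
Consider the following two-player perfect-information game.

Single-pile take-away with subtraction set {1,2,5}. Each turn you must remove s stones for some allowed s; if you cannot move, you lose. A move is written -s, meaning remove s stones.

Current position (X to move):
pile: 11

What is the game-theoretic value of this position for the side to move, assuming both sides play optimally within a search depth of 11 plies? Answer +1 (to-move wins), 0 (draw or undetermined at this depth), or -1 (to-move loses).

p1 X@[11]: -1[10]-1 -2[9]+1* -5[6]+1
p2 O@[9]: -1[8]-1* -2[7]-1 -5[4]-1
p3 X@[8]: -1[7]-1 -2[6]+1* -5[3]+1
p4 O@[6]: -1[5]-1* -2[4]-1 -5[1]-1
p5 X@[5]: -1[4]-1 -2[3]+1* -5[0]+1
p6 O@[3]: -1[2]-1* -2[1]-1
p7 X@[2]: -1[1]-1 -2[0]+1*
p8 O@[0] terminal -1; root [11] d11

value(11, X) = +1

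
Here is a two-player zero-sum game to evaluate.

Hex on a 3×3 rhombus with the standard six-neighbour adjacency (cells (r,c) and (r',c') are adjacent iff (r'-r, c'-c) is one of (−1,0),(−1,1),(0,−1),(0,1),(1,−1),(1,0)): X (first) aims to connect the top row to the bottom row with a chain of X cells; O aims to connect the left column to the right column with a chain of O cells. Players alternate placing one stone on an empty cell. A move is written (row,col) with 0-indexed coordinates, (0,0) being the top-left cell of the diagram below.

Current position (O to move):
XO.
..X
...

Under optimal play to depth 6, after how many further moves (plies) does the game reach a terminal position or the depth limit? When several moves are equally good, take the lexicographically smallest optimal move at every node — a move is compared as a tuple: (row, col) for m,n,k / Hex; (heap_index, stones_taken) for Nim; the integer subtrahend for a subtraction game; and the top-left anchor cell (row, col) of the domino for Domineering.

p1 O@[XO./..X/...]: (0,2)[XOO/..X/...]-1* (1,0)[XO./O.X/...]-1 (1,1)[XO./.OX/...]-1 (2,0)[XO./..X/O..]-1 (2,1)[XO./..X/.O.]-1 (2,2)[XO./..X/..O]-1
p2 X@[XOO/..X/...]: (1,0)[XOO/X.X/...]+1* (1,1)[XOO/.XX/...]-1 (2,0)[XOO/..X/X..]-1 (2,1)[XOO/..X/.X.]-1 (2,2)[XOO/..X/..X]-1
p3 O@[XOO/X.X/...]: (1,1)[XOO/XOX/...]-1* (2,0)[XOO/X.X/O..]-1 (2,1)[XOO/X.X/.O.]-1 (2,2)[XOO/X.X/..O]-1
p4 X@[XOO/XOX/...]: (2,0)[XOO/XOX/X..]+1* (2,1)[XOO/XOX/.X.]-1 (2,2)[XOO/XOX/..X]-1
p5 O@[XOO/XOX/X..] terminal -1; root [XO./..X/...] d6

PV length from [XO./..X/...]: 4 plies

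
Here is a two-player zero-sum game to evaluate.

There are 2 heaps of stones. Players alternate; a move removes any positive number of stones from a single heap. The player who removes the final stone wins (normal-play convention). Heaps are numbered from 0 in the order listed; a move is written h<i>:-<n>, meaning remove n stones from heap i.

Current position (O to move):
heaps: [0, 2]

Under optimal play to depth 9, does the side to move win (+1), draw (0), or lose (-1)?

value((0,2), O) = +1

p1 O@[(0,2)]: h1:-1[(0,1)]-1 h1:-2[(0,0)]+1*
p2 X@[(0,0)] terminal -1; root [(0,2)] d9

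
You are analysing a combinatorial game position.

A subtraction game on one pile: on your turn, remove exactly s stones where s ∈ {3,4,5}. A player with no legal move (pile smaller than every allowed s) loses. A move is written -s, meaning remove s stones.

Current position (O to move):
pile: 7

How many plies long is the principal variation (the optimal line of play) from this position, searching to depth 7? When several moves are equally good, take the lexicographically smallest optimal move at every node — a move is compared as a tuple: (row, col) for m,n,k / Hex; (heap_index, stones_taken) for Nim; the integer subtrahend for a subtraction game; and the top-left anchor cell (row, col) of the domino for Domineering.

PV length from [7]: 1 ply

[7] O move#1: -3:-1/4, -4:-1/3, -5:+1/2*
[2] end (terminal -1, X#2); searched 7 to 7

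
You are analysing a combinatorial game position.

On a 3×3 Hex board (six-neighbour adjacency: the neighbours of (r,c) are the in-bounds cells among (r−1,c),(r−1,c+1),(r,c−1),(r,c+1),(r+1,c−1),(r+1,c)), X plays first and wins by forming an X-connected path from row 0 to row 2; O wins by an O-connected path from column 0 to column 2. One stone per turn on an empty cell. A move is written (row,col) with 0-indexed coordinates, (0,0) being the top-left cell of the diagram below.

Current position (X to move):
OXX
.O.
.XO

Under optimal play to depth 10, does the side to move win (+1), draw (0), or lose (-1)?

value(OXX/.O./.XO, X) = +1

ply 1, X at OXX/.O./.XO | (1,0)=+1→OXX/XO./.XO*; (1,2)=+1→OXX/.OX/.XO; (2,0)=+1→OXX/.O./XXO
ply 2, O at OXX/XO./.XO | (1,2)=-1→OXX/XOO/.XO*; (2,0)=-1→OXX/XO./OXO
ply 3, X at OXX/XOO/.XO | (2,0)=+1→OXX/XOO/XXO*
ply 4: OXX/XOO/XXO is terminal -1 (O); from OXX/.O./.XO depth 10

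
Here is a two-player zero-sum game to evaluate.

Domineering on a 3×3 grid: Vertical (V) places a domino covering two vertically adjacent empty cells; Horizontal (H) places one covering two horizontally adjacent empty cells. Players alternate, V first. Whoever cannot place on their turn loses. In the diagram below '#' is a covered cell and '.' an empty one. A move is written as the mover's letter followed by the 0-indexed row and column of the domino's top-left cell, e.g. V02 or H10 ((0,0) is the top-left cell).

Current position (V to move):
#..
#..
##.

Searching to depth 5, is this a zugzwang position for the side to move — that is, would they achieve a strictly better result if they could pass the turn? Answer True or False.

zugzwang(#../#../##., V) = False

[#../#../##.] V move#1: V01:+1/##./##./##.*, V02:+1/#.#/#.#/##., V12:-1/#../#.#/###
[##./##./##.] end (terminal -1, H#2); searched #../#../##. to 5
pass branch (H moves first from the same position):
  | [#../#../##.] H move#1: H01:-1/###/#../##., H11:+1/#../###/##.*
  | [#../###/##.] end (terminal -1, V#2); searched #../#../##. to 5
V moving scores +1; V passing scores -1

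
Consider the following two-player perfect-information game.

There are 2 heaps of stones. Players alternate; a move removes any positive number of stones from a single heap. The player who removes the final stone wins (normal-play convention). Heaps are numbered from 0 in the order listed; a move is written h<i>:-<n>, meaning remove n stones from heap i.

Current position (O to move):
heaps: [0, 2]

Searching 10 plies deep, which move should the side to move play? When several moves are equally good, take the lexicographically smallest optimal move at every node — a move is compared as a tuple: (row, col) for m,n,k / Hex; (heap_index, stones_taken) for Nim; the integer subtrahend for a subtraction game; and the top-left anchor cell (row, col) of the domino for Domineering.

p1 O@[(0,2)]: h1:-1[(0,1)]-1 h1:-2[(0,0)]+1*
p2 X@[(0,0)] terminal -1; root [(0,2)] d10

O's best at [(0,2)]: h1:-2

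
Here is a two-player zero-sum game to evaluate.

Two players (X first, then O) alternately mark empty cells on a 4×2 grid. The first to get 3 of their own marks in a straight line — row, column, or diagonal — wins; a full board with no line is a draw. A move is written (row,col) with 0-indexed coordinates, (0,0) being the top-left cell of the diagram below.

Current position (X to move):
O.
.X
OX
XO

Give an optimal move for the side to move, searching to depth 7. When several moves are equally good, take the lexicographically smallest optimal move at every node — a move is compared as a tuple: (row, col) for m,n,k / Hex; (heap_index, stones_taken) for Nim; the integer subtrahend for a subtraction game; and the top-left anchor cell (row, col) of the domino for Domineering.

X's best at [O./.X/OX/XO]: (0,1)

[O./.X/OX/XO] X move#1: (0,1):+1/OX/.X/OX/XO*, (1,0):+0/O./XX/OX/XO
[OX/.X/OX/XO] end (terminal -1, O#2); searched O./.X/OX/XO to 7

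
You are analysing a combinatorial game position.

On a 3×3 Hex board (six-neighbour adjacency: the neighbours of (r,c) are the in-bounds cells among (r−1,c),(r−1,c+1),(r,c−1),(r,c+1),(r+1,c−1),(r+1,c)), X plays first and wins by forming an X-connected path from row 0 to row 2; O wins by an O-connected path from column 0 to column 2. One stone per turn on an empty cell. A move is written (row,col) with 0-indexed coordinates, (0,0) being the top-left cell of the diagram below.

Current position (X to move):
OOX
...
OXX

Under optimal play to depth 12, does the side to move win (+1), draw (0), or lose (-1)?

value(OOX/.../OXX, X) = +1

p1 X@[OOX/.../OXX]: (1,0)[OOX/X../OXX]+1* (1,1)[OOX/.X./OXX]+1 (1,2)[OOX/..X/OXX]+1
p2 O@[OOX/X../OXX]: (1,1)[OOX/XO./OXX]-1* (1,2)[OOX/X.O/OXX]-1
p3 X@[OOX/XO./OXX]: (1,2)[OOX/XOX/OXX]+1*
p4 O@[OOX/XOX/OXX] terminal -1; root [OOX/.../OXX] d12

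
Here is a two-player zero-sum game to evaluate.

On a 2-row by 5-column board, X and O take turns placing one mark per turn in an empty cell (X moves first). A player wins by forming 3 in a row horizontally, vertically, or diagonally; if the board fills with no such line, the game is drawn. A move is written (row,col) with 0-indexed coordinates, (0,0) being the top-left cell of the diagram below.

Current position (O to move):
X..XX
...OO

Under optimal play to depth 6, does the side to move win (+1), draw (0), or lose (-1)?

value(X..XX/...OO, O) = +1

p1 O@[X..XX/...OO]: (0,1)[XO.XX/...OO]-1 (0,2)[X.OXX/...OO]+0 (1,0)[X..XX/O..OO]-1 (1,1)[X..XX/.O.OO]-1 (1,2)[X..XX/..OOO]+1*
p2 X@[X..XX/..OOO] terminal -1; root [X..XX/...OO] d6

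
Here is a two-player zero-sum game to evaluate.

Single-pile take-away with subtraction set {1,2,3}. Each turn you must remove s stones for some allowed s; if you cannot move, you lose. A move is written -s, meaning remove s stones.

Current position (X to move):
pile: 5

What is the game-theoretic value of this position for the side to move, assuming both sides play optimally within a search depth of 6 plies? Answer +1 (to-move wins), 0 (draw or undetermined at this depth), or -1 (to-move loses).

value(5, X) = +1

[5] X move#1: -1:+1/4*, -2:-1/3, -3:-1/2
[4] O move#2: -1:-1/3*, -2:-1/2, -3:-1/1
[3] X move#3: -1:-1/2, -2:-1/1, -3:+1/0*
[0] end (terminal -1, O#4); searched 5 to 6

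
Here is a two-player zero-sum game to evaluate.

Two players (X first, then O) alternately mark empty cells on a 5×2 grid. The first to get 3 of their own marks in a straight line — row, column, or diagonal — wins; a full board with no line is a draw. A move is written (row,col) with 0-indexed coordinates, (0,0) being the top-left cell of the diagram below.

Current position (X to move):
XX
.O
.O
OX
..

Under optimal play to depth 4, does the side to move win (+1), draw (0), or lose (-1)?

ply 1, X at XX/.O/.O/OX/.. | (1,0)=+0→XX/XO/.O/OX/..*; (2,0)=+0→XX/.O/XO/OX/..; (4,0)=+0→XX/.O/.O/OX/X.; (4,1)=-1→XX/.O/.O/OX/.X
ply 2, O at XX/XO/.O/OX/.. | (2,0)=+0→XX/XO/OO/OX/..*; (4,0)=-1→XX/XO/.O/OX/O.; (4,1)=-1→XX/XO/.O/OX/.O
ply 3, X at XX/XO/OO/OX/.. | (4,0)=+0→XX/XO/OO/OX/X.*; (4,1)=-1→XX/XO/OO/OX/.X
ply 4, O at XX/XO/OO/OX/X. | (4,1)=+0→XX/XO/OO/OX/XO*
ply 5: XX/XO/OO/OX/XO is terminal +0 (X); from XX/.O/.O/OX/.. depth 4

value(XX/.O/.O/OX/.., X) = 0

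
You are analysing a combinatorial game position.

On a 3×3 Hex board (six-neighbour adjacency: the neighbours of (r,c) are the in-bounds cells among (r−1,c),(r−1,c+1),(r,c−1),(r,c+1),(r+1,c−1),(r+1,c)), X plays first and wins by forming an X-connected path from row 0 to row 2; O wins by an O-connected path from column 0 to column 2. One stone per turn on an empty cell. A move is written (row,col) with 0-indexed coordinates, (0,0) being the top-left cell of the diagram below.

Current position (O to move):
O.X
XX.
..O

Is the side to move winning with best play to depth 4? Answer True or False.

O winning at [O.X/XX./..O]: False

[O.X/XX./..O] O move#1: (0,1):-1/OOX/XX./..O*, (1,2):-1/O.X/XXO/..O, (2,0):-1/O.X/XX./O.O, (2,1):-1/O.X/XX./.OO
[OOX/XX./..O] X move#2: (1,2):+1/OOX/XXX/..O*, (2,0):+1/OOX/XX./X.O, (2,1):+1/OOX/XX./.XO
[OOX/XXX/..O] O move#3: (2,0):-1/OOX/XXX/O.O*, (2,1):-1/OOX/XXX/.OO
[OOX/XXX/O.O] X move#4: (2,1):+1/OOX/XXX/OXO*
[OOX/XXX/OXO] end (terminal -1, O#5); searched O.X/XX./..O to 4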